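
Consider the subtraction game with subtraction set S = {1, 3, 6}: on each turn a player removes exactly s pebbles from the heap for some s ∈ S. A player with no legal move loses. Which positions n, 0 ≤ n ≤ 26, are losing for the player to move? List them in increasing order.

0, 2, 4, 9, 11, 13, 18, 20, 22

G(0) = 0
G(1) = mex{0} = 1
G(2) = mex{1} = 0
G(3) = mex{0,0} = 1
G(4) = mex{1,1} = 0
G(5) = mex{0,0} = 1
G(6) = mex{1,1,0} = 2
G(7) = mex{2,0,1} = 3
G(8) = mex{3,1,0} = 2
G(9) = mex{2,2,1} = 0
G(10) = mex{0,3,0} = 1
G(11) = mex{1,2,1} = 0
G(12) = mex{0,0,2} = 1
G(13) = mex{1,1,3} = 0
G(14) = mex{0,0,2} = 1
G(15) = mex{1,1,0} = 2
G(16) = mex{2,0,1} = 3
G(17) = mex{3,1,0} = 2
G(18) = mex{2,2,1} = 0
G(19) = mex{0,3,0} = 1
G(20) = mex{1,2,1} = 0
G(21) = mex{0,0,2} = 1
G(22) = mex{1,1,3} = 0
G(23) = mex{0,0,2} = 1
G(24) = mex{1,1,0} = 2
G(25) = mex{2,0,1} = 3
G(26) = mex{3,1,0} = 2
P-positions are exactly the n with G(n) = 0.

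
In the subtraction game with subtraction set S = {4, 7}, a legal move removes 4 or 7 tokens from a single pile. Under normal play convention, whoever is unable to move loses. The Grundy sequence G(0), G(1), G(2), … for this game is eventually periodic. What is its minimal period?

n :  0  1  2  3  4  5  6  7  8  9 10 11 12 13 14 15 16 17 18 19 20 21 22 23
G :  0  0  0  0  1  1  1  1  2  2  2  0  0  0  0  1  1  1  1  2  2  2  0  0
G(n+11) = G(n) holds for n = 0,…,6 (a full window of length max(S) = 7), so the sequence is purely periodic with period 11.

11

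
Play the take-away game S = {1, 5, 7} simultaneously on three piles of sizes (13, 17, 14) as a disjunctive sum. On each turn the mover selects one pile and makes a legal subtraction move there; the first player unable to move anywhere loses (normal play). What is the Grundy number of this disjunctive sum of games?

0

All piles use S = {1, 5, 7}:
n :  0  1  2  3  4  5  6  7  8  9 10 11 12 13 14 15 16 17
G :  0  1  0  1  0  1  0  1  0  1  0  1  0  1  0  1  0  1
Pile A: G(13) = 1.
Pile B: G(17) = 1.
Pile C: G(14) = 0.
Combined Grundy value = 1 ⊕ 1 ⊕ 0 = 0.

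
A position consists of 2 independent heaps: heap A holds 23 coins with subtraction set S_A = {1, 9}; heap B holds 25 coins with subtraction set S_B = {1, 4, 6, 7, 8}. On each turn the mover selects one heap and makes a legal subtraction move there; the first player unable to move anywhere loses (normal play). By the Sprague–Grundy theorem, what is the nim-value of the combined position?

Heap A, S = {1, 9}:
n :  0  1  2  3  4  5  6  7  8  9 10 11 12 13 14 15 16 17 18 19 20 21 22 23
G :  0  1  0  1  0  1  0  1  0  1  0  1  0  1  0  1  0  1  0  1  0  1  0  1
G_A(23) = 1.
Heap B, S = {1, 4, 6, 7, 8}:
n :  0  1  2  3  4  5  6  7  8  9 10 11 12 13 14 15 16 17 18 19 20 21 22 23 24 25
G :  0  1  0  1  2  0  1  2  3  2  3  4  5  3  0  1  0  1  2  0  1  2  3  2  3  4
G_B(25) = 4.
Combined Grundy value = 1 ⊕ 4 = 5.

5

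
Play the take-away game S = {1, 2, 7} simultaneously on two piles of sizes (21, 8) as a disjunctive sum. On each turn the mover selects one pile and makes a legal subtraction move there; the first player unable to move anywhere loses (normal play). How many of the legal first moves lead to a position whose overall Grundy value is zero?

All piles use S = {1, 2, 7}:
n :  0  1  2  3  4  5  6  7  8  9 10 11 12 13 14 15 16 17 18 19 20 21
G :  0  1  2  0  1  2  0  1  2  0  1  2  0  1  2  0  1  2  0  1  2  0
Pile A: G(21) = 0.
Pile B: G(8) = 2.
Combined Grundy value = 0 ⊕ 2 = 2.
A winning move leaves total XOR = 0, i.e. changes one component's Grundy value g to g ⊕ X where X is the current total.
Pile A: need g' = 0⊕2 = 2. Options: 21−1→G=2, 21−2→G=1, 21−7→G=2. Hits: 2.
Pile B: need g' = 2⊕2 = 0. Options: 8−1→G=1, 8−2→G=0, 8−7→G=1. Hits: 1.

3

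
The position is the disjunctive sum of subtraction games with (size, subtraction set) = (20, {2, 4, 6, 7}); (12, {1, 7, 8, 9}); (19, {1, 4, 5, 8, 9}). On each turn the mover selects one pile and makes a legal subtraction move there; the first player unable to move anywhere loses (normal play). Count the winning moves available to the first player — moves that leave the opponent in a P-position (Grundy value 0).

Pile A, S = {2, 4, 6, 7}:
n :  0  1  2  3  4  5  6  7  8  9 10 11 12 13 14 15 16 17 18 19 20
G :  0  0  1  1  2  2  3  3  4  0  0  1  1  2  2  3  3  4  0  0  1
G_A(20) = 1.
Pile B, S = {1, 7, 8, 9}:
n :  0  1  2  3  4  5  6  7  8  9 10 11 12
G :  0  1  0  1  0  1  0  1  2  3  2  3  2
G_B(12) = 2.
Pile C, S = {1, 4, 5, 8, 9}:
G(0) = 0
G(1) = mex{0} = 1
G(2) = mex{1} = 0
G(3) = mex{0} = 1
G(4) = mex{1,0} = 2
G(5) = mex{2,1,0} = 3
G(6) = mex{3,0,1} = 2
G(7) = mex{2,1,0} = 3
G(8) = mex{3,2,1,0} = 4
G(9) = mex{4,3,2,1,0} = 5
G(10) = mex{5,2,3,0,1} = 4
G(11) = mex{4,3,2,1,0} = 5
G(12) = mex{5,4,3,2,1} = 0
G(13) = mex{0,5,4,3,2} = 1
G(14) = mex{1,4,5,2,3} = 0
G(15) = mex{0,5,4,3,2} = 1
G(16) = mex{1,0,5,4,3} = 2
G(17) = mex{2,1,0,5,4} = 3
G(18) = mex{3,0,1,4,5} = 2
G(19) = mex{2,1,0,5,4} = 3
G_C(19) = 3.
Combined Grundy value = 1 ⊕ 2 ⊕ 3 = 0.
A winning move leaves total XOR = 0, i.e. changes one component's Grundy value g to g ⊕ X where X is the current total.
Pile A: target g' = 1⊕0 = 1, but every legal move changes the Grundy value (mex property), so 0 moves.
Pile B: target g' = 2⊕0 = 2, but every legal move changes the Grundy value (mex property), so 0 moves.
Pile C: target g' = 3⊕0 = 3, but every legal move changes the Grundy value (mex property), so 0 moves.

0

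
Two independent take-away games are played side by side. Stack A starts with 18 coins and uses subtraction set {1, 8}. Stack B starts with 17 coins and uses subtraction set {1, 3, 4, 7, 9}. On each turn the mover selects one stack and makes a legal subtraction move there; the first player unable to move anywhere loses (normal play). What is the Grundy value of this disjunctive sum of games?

Stack A, S = {1, 8}:
n :  0  1  2  3  4  5  6  7  8  9 10 11 12 13 14 15 16 17 18
G :  0  1  0  1  0  1  0  1  2  0  1  0  1  0  1  0  1  2  0
G_A(18) = 0.
Stack B, S = {1, 3, 4, 7, 9}:
G(0) = 0
G(1) = mex{0} = 1
G(2) = mex{1} = 0
G(3) = mex{0,0} = 1
G(4) = mex{1,1,0} = 2
G(5) = mex{2,0,1} = 3
G(6) = mex{3,1,0} = 2
G(7) = mex{2,2,1,0} = 3
G(8) = mex{3,3,2,1} = 0
G(9) = mex{0,2,3,0,0} = 1
G(10) = mex{1,3,2,1,1} = 0
G(11) = mex{0,0,3,2,0} = 1
G(12) = mex{1,1,0,3,1} = 2
G(13) = mex{2,0,1,2,2} = 3
G(14) = mex{3,1,0,3,3} = 2
G(15) = mex{2,2,1,0,2} = 3
G(16) = mex{3,3,2,1,3} = 0
G(17) = mex{0,2,3,0,0} = 1
G_B(17) = 1.
Combined Grundy value = 0 ⊕ 1 = 1.

1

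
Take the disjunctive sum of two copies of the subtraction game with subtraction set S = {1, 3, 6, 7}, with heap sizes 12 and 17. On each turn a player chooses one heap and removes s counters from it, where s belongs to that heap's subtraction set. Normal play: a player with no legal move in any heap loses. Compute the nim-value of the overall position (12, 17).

All heaps use S = {1, 3, 6, 7}:
G(0) = 0
G(1) = mex{0} = 1
G(2) = mex{1} = 0
G(3) = mex{0,0} = 1
G(4) = mex{1,1} = 0
G(5) = mex{0,0} = 1
G(6) = mex{1,1,0} = 2
G(7) = mex{2,0,1,0} = 3
G(8) = mex{3,1,0,1} = 2
G(9) = mex{2,2,1,0} = 3
G(10) = mex{3,3,0,1} = 2
G(11) = mex{2,2,1,0} = 3
G(12) = mex{3,3,2,1} = 0
G(13) = mex{0,2,3,2} = 1
G(14) = mex{1,3,2,3} = 0
G(15) = mex{0,0,3,2} = 1
G(16) = mex{1,1,2,3} = 0
G(17) = mex{0,0,3,2} = 1
Heap A: G(12) = 0.
Heap B: G(17) = 1.
Combined Grundy value = 0 ⊕ 1 = 1.

1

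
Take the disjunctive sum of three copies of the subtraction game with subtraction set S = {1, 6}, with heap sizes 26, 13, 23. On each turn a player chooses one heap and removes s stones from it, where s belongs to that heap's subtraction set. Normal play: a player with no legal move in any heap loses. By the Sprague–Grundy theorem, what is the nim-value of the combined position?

3

All heaps use S = {1, 6}:
G(0) = 0
G(1) = mex{0} = 1
G(2) = mex{1} = 0
G(3) = mex{0} = 1
G(4) = mex{1} = 0
G(5) = mex{0} = 1
G(6) = mex{1,0} = 2
G(7) = mex{2,1} = 0
G(8) = mex{0,0} = 1
G(9) = mex{1,1} = 0
G(10) = mex{0,0} = 1
G(11) = mex{1,1} = 0
G(12) = mex{0,2} = 1
G(13) = mex{1,0} = 2
G(14) = mex{2,1} = 0
G(15) = mex{0,0} = 1
G(16) = mex{1,1} = 0
G(17) = mex{0,0} = 1
G(18) = mex{1,1} = 0
G(19) = mex{0,2} = 1
G(20) = mex{1,0} = 2
G(21) = mex{2,1} = 0
G(22) = mex{0,0} = 1
G(23) = mex{1,1} = 0
G(24) = mex{0,0} = 1
G(25) = mex{1,1} = 0
G(26) = mex{0,2} = 1
Heap A: G(26) = 1.
Heap B: G(13) = 2.
Heap C: G(23) = 0.
Combined Grundy value = 1 ⊕ 2 ⊕ 0 = 3.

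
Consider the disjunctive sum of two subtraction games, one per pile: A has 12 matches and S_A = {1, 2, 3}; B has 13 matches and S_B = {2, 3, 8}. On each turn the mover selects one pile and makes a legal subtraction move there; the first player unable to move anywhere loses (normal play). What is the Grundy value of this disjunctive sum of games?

Pile A, S = {1, 2, 3}:
G(0) = 0
G(1) = mex{0} = 1
G(2) = mex{1,0} = 2
G(3) = mex{2,1,0} = 3
G(4) = mex{3,2,1} = 0
G(5) = mex{0,3,2} = 1
G(6) = mex{1,0,3} = 2
G(7) = mex{2,1,0} = 3
G(8) = mex{3,2,1} = 0
G(9) = mex{0,3,2} = 1
G(10) = mex{1,0,3} = 2
G(11) = mex{2,1,0} = 3
G(12) = mex{3,2,1} = 0
G_A(12) = 0.
Pile B, S = {2, 3, 8}:
n :  0  1  2  3  4  5  6  7  8  9 10 11 12 13
G :  0  0  1  1  2  0  0  1  1  2  0  0  1  1
G_B(13) = 1.
Combined Grundy value = 0 ⊕ 1 = 1.

1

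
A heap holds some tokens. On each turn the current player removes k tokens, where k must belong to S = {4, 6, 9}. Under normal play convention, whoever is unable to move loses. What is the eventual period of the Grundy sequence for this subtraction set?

13

n :  0  1  2  3  4  5  6  7  8  9 10 11 12 13 14 15 16 17 18 19 20 21 22 23 24 25 26 27
G :  0  0  0  0  1  1  1  1  2  2  2  2  3  0  0  0  0  1  1  1  1  2  2  2  2  3  0  0
G(n+13) = G(n) holds for n = 0,…,8 (a full window of length max(S) = 9), so the sequence is purely periodic with period 13.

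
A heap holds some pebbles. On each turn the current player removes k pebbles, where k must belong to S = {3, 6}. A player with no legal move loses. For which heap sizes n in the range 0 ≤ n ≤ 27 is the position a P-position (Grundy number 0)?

G(0) = 0
G(1) = mex{} = 0
G(2) = mex{} = 0
G(3) = mex{0} = 1
G(4) = mex{0} = 1
G(5) = mex{0} = 1
G(6) = mex{1,0} = 2
G(7) = mex{1,0} = 2
G(8) = mex{1,0} = 2
G(9) = mex{2,1} = 0
G(10) = mex{2,1} = 0
G(11) = mex{2,1} = 0
G(12) = mex{0,2} = 1
G(13) = mex{0,2} = 1
G(14) = mex{0,2} = 1
G(15) = mex{1,0} = 2
G(16) = mex{1,0} = 2
G(17) = mex{1,0} = 2
G(18) = mex{2,1} = 0
G(19) = mex{2,1} = 0
G(20) = mex{2,1} = 0
G(21) = mex{0,2} = 1
G(22) = mex{0,2} = 1
G(23) = mex{0,2} = 1
G(24) = mex{1,0} = 2
G(25) = mex{1,0} = 2
G(26) = mex{1,0} = 2
G(27) = mex{2,1} = 0
P-positions are exactly the n with G(n) = 0.

0, 1, 2, 9, 10, 11, 18, 19, 20, 27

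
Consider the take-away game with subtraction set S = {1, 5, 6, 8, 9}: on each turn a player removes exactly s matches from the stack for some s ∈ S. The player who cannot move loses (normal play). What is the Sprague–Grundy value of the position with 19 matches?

n :  0  1  2  3  4  5  6  7  8  9 10 11 12 13 14 15 16 17 18 19
G :  0  1  0  1  0  1  2  3  2  3  2  3  4  5  0  1  0  1  0  1

1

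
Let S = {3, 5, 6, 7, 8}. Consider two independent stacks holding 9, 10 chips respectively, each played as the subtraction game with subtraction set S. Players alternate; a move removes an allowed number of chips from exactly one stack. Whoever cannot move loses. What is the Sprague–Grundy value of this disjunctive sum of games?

0

All stacks use S = {3, 5, 6, 7, 8}:
G(0) = 0
G(1) = mex{} = 0
G(2) = mex{} = 0
G(3) = mex{0} = 1
G(4) = mex{0} = 1
G(5) = mex{0,0} = 1
G(6) = mex{1,0,0} = 2
G(7) = mex{1,0,0,0} = 2
G(8) = mex{1,1,0,0,0} = 2
G(9) = mex{2,1,1,0,0} = 3
G(10) = mex{2,1,1,1,0} = 3
Stack A: G(9) = 3.
Stack B: G(10) = 3.
Combined Grundy value = 3 ⊕ 3 = 0.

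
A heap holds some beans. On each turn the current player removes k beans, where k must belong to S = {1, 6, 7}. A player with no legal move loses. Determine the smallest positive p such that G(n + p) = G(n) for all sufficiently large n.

12

n :  0  1  2  3  4  5  6  7  8  9 10 11 12 13 14 15 16 17 18 19 20 21 22 23 24 25
G :  0  1  0  1  0  1  2  3  2  3  2  3  0  1  0  1  0  1  2  3  2  3  2  3  0  1
G(n+12) = G(n) holds for n = 0,…,6 (a full window of length max(S) = 7), so the sequence is purely periodic with period 12.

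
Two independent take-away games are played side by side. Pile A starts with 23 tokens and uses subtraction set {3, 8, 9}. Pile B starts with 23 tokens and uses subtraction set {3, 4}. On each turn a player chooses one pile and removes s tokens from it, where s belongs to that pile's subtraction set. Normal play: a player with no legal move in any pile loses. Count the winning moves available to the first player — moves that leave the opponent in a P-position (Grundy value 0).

Pile A, S = {3, 8, 9}:
G(0) = 0
G(1) = mex{} = 0
G(2) = mex{} = 0
G(3) = mex{0} = 1
G(4) = mex{0} = 1
G(5) = mex{0} = 1
G(6) = mex{1} = 0
G(7) = mex{1} = 0
G(8) = mex{1,0} = 2
G(9) = mex{0,0,0} = 1
G(10) = mex{0,0,0} = 1
G(11) = mex{2,1,0} = 3
G(12) = mex{1,1,1} = 0
G(13) = mex{1,1,1} = 0
G(14) = mex{3,0,1} = 2
G(15) = mex{0,0,0} = 1
G(16) = mex{0,2,0} = 1
G(17) = mex{2,1,2} = 0
G(18) = mex{1,1,1} = 0
G(19) = mex{1,3,1} = 0
G(20) = mex{0,0,3} = 1
G(21) = mex{0,0,0} = 1
G(22) = mex{0,2,0} = 1
G(23) = mex{1,1,2} = 0
G_A(23) = 0.
Pile B, S = {3, 4}:
G(0) = 0
G(1) = mex{} = 0
G(2) = mex{} = 0
G(3) = mex{0} = 1
G(4) = mex{0,0} = 1
G(5) = mex{0,0} = 1
G(6) = mex{1,0} = 2
G(7) = mex{1,1} = 0
G(8) = mex{1,1} = 0
G(9) = mex{2,1} = 0
G(10) = mex{0,2} = 1
G(11) = mex{0,0} = 1
G(12) = mex{0,0} = 1
G(13) = mex{1,0} = 2
G(14) = mex{1,1} = 0
G(15) = mex{1,1} = 0
G(16) = mex{2,1} = 0
G(17) = mex{0,2} = 1
G(18) = mex{0,0} = 1
G(19) = mex{0,0} = 1
G(20) = mex{1,0} = 2
G(21) = mex{1,1} = 0
G(22) = mex{1,1} = 0
G(23) = mex{2,1} = 0
G_B(23) = 0.
Combined Grundy value = 0 ⊕ 0 = 0.
A winning move leaves total XOR = 0, i.e. changes one component's Grundy value g to g ⊕ X where X is the current total.
Pile A: target g' = 0⊕0 = 0, but every legal move changes the Grundy value (mex property), so 0 moves.
Pile B: target g' = 0⊕0 = 0, but every legal move changes the Grundy value (mex property), so 0 moves.

0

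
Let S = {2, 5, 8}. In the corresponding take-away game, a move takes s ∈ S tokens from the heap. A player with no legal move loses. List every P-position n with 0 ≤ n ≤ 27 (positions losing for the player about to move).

G(0) = 0
G(1) = mex{} = 0
G(2) = mex{0} = 1
G(3) = mex{0} = 1
G(4) = mex{1} = 0
G(5) = mex{1,0} = 2
G(6) = mex{0,0} = 1
G(7) = mex{2,1} = 0
G(8) = mex{1,1,0} = 2
G(9) = mex{0,0,0} = 1
G(10) = mex{2,2,1} = 0
G(11) = mex{1,1,1} = 0
G(12) = mex{0,0,0} = 1
G(13) = mex{0,2,2} = 1
G(14) = mex{1,1,1} = 0
G(15) = mex{1,0,0} = 2
G(16) = mex{0,0,2} = 1
G(17) = mex{2,1,1} = 0
G(18) = mex{1,1,0} = 2
G(19) = mex{0,0,0} = 1
G(20) = mex{2,2,1} = 0
G(21) = mex{1,1,1} = 0
G(22) = mex{0,0,0} = 1
G(23) = mex{0,2,2} = 1
G(24) = mex{1,1,1} = 0
G(25) = mex{1,0,0} = 2
G(26) = mex{0,0,2} = 1
G(27) = mex{2,1,1} = 0
P-positions are exactly the n with G(n) = 0.

0, 1, 4, 7, 10, 11, 14, 17, 20, 21, 24, 27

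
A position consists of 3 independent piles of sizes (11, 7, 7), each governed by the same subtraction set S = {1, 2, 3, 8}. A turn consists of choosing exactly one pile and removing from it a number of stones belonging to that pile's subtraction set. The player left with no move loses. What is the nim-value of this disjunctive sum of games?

2

All piles use S = {1, 2, 3, 8}:
G(0) = 0
G(1) = mex{0} = 1
G(2) = mex{1,0} = 2
G(3) = mex{2,1,0} = 3
G(4) = mex{3,2,1} = 0
G(5) = mex{0,3,2} = 1
G(6) = mex{1,0,3} = 2
G(7) = mex{2,1,0} = 3
G(8) = mex{3,2,1,0} = 4
G(9) = mex{4,3,2,1} = 0
G(10) = mex{0,4,3,2} = 1
G(11) = mex{1,0,4,3} = 2
Pile A: G(11) = 2.
Pile B: G(7) = 3.
Pile C: G(7) = 3.
Combined Grundy value = 2 ⊕ 3 ⊕ 3 = 2.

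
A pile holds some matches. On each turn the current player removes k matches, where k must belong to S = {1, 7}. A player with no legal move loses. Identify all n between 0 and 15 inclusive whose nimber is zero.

0, 2, 4, 6, 8, 10, 12, 14

n :  0  1  2  3  4  5  6  7  8  9 10 11 12 13 14 15
G :  0  1  0  1  0  1  0  1  0  1  0  1  0  1  0  1
P-positions are exactly the n with G(n) = 0.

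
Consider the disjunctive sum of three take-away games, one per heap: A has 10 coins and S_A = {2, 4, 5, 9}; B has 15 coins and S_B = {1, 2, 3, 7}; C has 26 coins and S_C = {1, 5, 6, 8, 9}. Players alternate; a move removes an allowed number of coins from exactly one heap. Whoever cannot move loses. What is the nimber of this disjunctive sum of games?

Heap A, S = {2, 4, 5, 9}:
n :  0  1  2  3  4  5  6  7  8  9 10
G :  0  0  1  1  2  2  3  0  0  1  1
G_A(10) = 1.
Heap B, S = {1, 2, 3, 7}:
G(0) = 0
G(1) = mex{0} = 1
G(2) = mex{1,0} = 2
G(3) = mex{2,1,0} = 3
G(4) = mex{3,2,1} = 0
G(5) = mex{0,3,2} = 1
G(6) = mex{1,0,3} = 2
G(7) = mex{2,1,0,0} = 3
G(8) = mex{3,2,1,1} = 0
G(9) = mex{0,3,2,2} = 1
G(10) = mex{1,0,3,3} = 2
G(11) = mex{2,1,0,0} = 3
G(12) = mex{3,2,1,1} = 0
G(13) = mex{0,3,2,2} = 1
G(14) = mex{1,0,3,3} = 2
G(15) = mex{2,1,0,0} = 3
G_B(15) = 3.
Heap C, S = {1, 5, 6, 8, 9}:
n :  0  1  2  3  4  5  6  7  8  9 10 11 12 13 14 15 16 17 18 19 20 21 22 23 24 25 26
G :  0  1  0  1  0  1  2  3  2  3  2  3  4  5  0  1  0  1  0  1  2  3  2  3  2  3  4
G_C(26) = 4.
Combined Grundy value = 1 ⊕ 3 ⊕ 4 = 6.

6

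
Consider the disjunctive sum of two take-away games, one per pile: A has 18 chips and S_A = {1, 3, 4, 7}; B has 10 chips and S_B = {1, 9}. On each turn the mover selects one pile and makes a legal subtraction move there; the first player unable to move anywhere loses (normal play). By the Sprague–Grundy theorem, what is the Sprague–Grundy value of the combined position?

Pile A, S = {1, 3, 4, 7}:
n :  0  1  2  3  4  5  6  7  8  9 10 11 12 13 14 15 16 17 18
G :  0  1  0  1  2  3  2  3  0  1  0  1  2  3  2  3  0  1  0
G_A(18) = 0.
Pile B, S = {1, 9}:
G(0) = 0
G(1) = mex{0} = 1
G(2) = mex{1} = 0
G(3) = mex{0} = 1
G(4) = mex{1} = 0
G(5) = mex{0} = 1
G(6) = mex{1} = 0
G(7) = mex{0} = 1
G(8) = mex{1} = 0
G(9) = mex{0,0} = 1
G(10) = mex{1,1} = 0
G_B(10) = 0.
Combined Grundy value = 0 ⊕ 0 = 0.

0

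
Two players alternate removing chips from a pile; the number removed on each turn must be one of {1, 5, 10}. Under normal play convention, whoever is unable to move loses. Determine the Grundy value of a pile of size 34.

0

G(0) = 0
G(1) = mex{0} = 1
G(2) = mex{1} = 0
G(3) = mex{0} = 1
G(4) = mex{1} = 0
G(5) = mex{0,0} = 1
G(6) = mex{1,1} = 0
G(7) = mex{0,0} = 1
G(8) = mex{1,1} = 0
G(9) = mex{0,0} = 1
G(10) = mex{1,1,0} = 2
G(11) = mex{2,0,1} = 3
G(12) = mex{3,1,0} = 2
G(13) = mex{2,0,1} = 3
G(14) = mex{3,1,0} = 2
G(15) = mex{2,2,1} = 0
G(16) = mex{0,3,0} = 1
G(17) = mex{1,2,1} = 0
G(18) = mex{0,3,0} = 1
G(19) = mex{1,2,1} = 0
G(20) = mex{0,0,2} = 1
G(21) = mex{1,1,3} = 0
G(22) = mex{0,0,2} = 1
G(23) = mex{1,1,3} = 0
G(24) = mex{0,0,2} = 1
G(25) = mex{1,1,0} = 2
G(26) = mex{2,0,1} = 3
G(27) = mex{3,1,0} = 2
G(28) = mex{2,0,1} = 3
G(29) = mex{3,1,0} = 2
G(30) = mex{2,2,1} = 0
G(31) = mex{0,3,0} = 1
G(32) = mex{1,2,1} = 0
G(33) = mex{0,3,0} = 1
G(34) = mex{1,2,1} = 0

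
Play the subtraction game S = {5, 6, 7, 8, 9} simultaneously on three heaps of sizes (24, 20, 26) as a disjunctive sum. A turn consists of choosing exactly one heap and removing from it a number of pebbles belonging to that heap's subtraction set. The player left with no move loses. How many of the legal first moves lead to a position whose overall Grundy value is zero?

2

All heaps use S = {5, 6, 7, 8, 9}:
n :  0  1  2  3  4  5  6  7  8  9 10 11 12 13 14 15 16 17 18 19 20 21 22 23 24 25 26
G :  0  0  0  0  0  1  1  1  1  1  2  2  2  2  0  0  0  0  0  1  1  1  1  1  2  2  2
Heap A: G(24) = 2.
Heap B: G(20) = 1.
Heap C: G(26) = 2.
Combined Grundy value = 2 ⊕ 1 ⊕ 2 = 1.
A winning move leaves total XOR = 0, i.e. changes one component's Grundy value g to g ⊕ X where X is the current total.
Heap A: need g' = 2⊕1 = 3. Options: 24−5→G=1, 24−6→G=0, 24−7→G=0, 24−8→G=0, 24−9→G=0. Hits: 0.
Heap B: need g' = 1⊕1 = 0. Options: 20−5→G=0, 20−6→G=0, 20−7→G=2, 20−8→G=2, 20−9→G=2. Hits: 2.
Heap C: need g' = 2⊕1 = 3. Options: 26−5→G=1, 26−6→G=1, 26−7→G=1, 26−8→G=0, 26−9→G=0. Hits: 0.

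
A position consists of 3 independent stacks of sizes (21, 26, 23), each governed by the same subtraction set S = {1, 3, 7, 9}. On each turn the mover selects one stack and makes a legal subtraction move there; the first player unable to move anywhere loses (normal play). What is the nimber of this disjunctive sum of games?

0

All stacks use S = {1, 3, 7, 9}:
G(0) = 0
G(1) = mex{0} = 1
G(2) = mex{1} = 0
G(3) = mex{0,0} = 1
G(4) = mex{1,1} = 0
G(5) = mex{0,0} = 1
G(6) = mex{1,1} = 0
G(7) = mex{0,0,0} = 1
G(8) = mex{1,1,1} = 0
G(9) = mex{0,0,0,0} = 1
G(10) = mex{1,1,1,1} = 0
G(11) = mex{0,0,0,0} = 1
G(12) = mex{1,1,1,1} = 0
G(13) = mex{0,0,0,0} = 1
G(14) = mex{1,1,1,1} = 0
G(15) = mex{0,0,0,0} = 1
G(16) = mex{1,1,1,1} = 0
G(17) = mex{0,0,0,0} = 1
G(18) = mex{1,1,1,1} = 0
G(19) = mex{0,0,0,0} = 1
G(20) = mex{1,1,1,1} = 0
G(21) = mex{0,0,0,0} = 1
G(22) = mex{1,1,1,1} = 0
G(23) = mex{0,0,0,0} = 1
G(24) = mex{1,1,1,1} = 0
G(25) = mex{0,0,0,0} = 1
G(26) = mex{1,1,1,1} = 0
Stack A: G(21) = 1.
Stack B: G(26) = 0.
Stack C: G(23) = 1.
Combined Grundy value = 1 ⊕ 0 ⊕ 1 = 0.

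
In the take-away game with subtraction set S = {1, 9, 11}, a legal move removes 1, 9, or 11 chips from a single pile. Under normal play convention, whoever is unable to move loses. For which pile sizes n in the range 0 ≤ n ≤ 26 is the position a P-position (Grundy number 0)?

n :  0  1  2  3  4  5  6  7  8  9 10 11 12 13 14 15 16 17 18 19 20 21 22 23 24 25 26
G :  0  1  0  1  0  1  0  1  0  1  0  1  0  1  0  1  0  1  0  1  0  1  0  1  0  1  0
P-positions are exactly the n with G(n) = 0.

0, 2, 4, 6, 8, 10, 12, 14, 16, 18, 20, 22, 24, 26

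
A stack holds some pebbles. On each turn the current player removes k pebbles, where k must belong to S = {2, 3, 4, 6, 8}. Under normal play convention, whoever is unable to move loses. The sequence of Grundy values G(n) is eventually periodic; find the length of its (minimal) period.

n :  0  1  2  3  4  5  6  7  8  9 10 11 12 13 14 15 16 17 18 19 20 21
G :  0  0  1  1  2  2  3  3  4  4  0  0  1  1  2  2  3  3  4  4  0  0
G(n+10) = G(n) holds for n = 0,…,7 (a full window of length max(S) = 8), so the sequence is purely periodic with period 10.

10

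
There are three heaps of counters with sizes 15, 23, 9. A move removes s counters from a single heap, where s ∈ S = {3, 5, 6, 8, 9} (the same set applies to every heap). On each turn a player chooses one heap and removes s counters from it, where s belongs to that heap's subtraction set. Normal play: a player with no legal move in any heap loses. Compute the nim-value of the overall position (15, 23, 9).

All heaps use S = {3, 5, 6, 8, 9}:
n :  0  1  2  3  4  5  6  7  8  9 10 11 12 13 14 15 16 17 18 19 20 21 22 23
G :  0  0  0  1  1  1  2  2  2  3  3  3  0  0  0  1  1  1  2  2  2  3  3  3
Heap A: G(15) = 1.
Heap B: G(23) = 3.
Heap C: G(9) = 3.
Combined Grundy value = 1 ⊕ 3 ⊕ 3 = 1.

1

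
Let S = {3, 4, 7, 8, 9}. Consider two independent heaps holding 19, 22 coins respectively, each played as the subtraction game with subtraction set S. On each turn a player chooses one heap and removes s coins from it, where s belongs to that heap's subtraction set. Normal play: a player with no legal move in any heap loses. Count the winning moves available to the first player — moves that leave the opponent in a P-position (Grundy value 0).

All heaps use S = {3, 4, 7, 8, 9}:
G(0) = 0
G(1) = mex{} = 0
G(2) = mex{} = 0
G(3) = mex{0} = 1
G(4) = mex{0,0} = 1
G(5) = mex{0,0} = 1
G(6) = mex{1,0} = 2
G(7) = mex{1,1,0} = 2
G(8) = mex{1,1,0,0} = 2
G(9) = mex{2,1,0,0,0} = 3
G(10) = mex{2,2,1,0,0} = 3
G(11) = mex{2,2,1,1,0} = 3
G(12) = mex{3,2,1,1,1} = 0
G(13) = mex{3,3,2,1,1} = 0
G(14) = mex{3,3,2,2,1} = 0
G(15) = mex{0,3,2,2,2} = 1
G(16) = mex{0,0,3,2,2} = 1
G(17) = mex{0,0,3,3,2} = 1
G(18) = mex{1,0,3,3,3} = 2
G(19) = mex{1,1,0,3,3} = 2
G(20) = mex{1,1,0,0,3} = 2
G(21) = mex{2,1,0,0,0} = 3
G(22) = mex{2,2,1,0,0} = 3
Heap A: G(19) = 2.
Heap B: G(22) = 3.
Combined Grundy value = 2 ⊕ 3 = 1.
A winning move leaves total XOR = 0, i.e. changes one component's Grundy value g to g ⊕ X where X is the current total.
Heap A: need g' = 2⊕1 = 3. Options: 19−3→G=1, 19−4→G=1, 19−7→G=0, 19−8→G=3, 19−9→G=3. Hits: 2.
Heap B: need g' = 3⊕1 = 2. Options: 22−3→G=2, 22−4→G=2, 22−7→G=1, 22−8→G=0, 22−9→G=0. Hits: 2.

4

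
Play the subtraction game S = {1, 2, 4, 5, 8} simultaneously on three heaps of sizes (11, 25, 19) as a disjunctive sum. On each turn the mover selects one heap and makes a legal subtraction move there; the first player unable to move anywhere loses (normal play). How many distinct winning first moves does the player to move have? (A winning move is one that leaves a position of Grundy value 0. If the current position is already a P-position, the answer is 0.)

All heaps use S = {1, 2, 4, 5, 8}:
G(0) = 0
G(1) = mex{0} = 1
G(2) = mex{1,0} = 2
G(3) = mex{2,1} = 0
G(4) = mex{0,2,0} = 1
G(5) = mex{1,0,1,0} = 2
G(6) = mex{2,1,2,1} = 0
G(7) = mex{0,2,0,2} = 1
G(8) = mex{1,0,1,0,0} = 2
G(9) = mex{2,1,2,1,1} = 0
G(10) = mex{0,2,0,2,2} = 1
G(11) = mex{1,0,1,0,0} = 2
G(12) = mex{2,1,2,1,1} = 0
G(13) = mex{0,2,0,2,2} = 1
G(14) = mex{1,0,1,0,0} = 2
G(15) = mex{2,1,2,1,1} = 0
G(16) = mex{0,2,0,2,2} = 1
G(17) = mex{1,0,1,0,0} = 2
G(18) = mex{2,1,2,1,1} = 0
G(19) = mex{0,2,0,2,2} = 1
G(20) = mex{1,0,1,0,0} = 2
G(21) = mex{2,1,2,1,1} = 0
G(22) = mex{0,2,0,2,2} = 1
G(23) = mex{1,0,1,0,0} = 2
G(24) = mex{2,1,2,1,1} = 0
G(25) = mex{0,2,0,2,2} = 1
Heap A: G(11) = 2.
Heap B: G(25) = 1.
Heap C: G(19) = 1.
Combined Grundy value = 2 ⊕ 1 ⊕ 1 = 2.
A winning move leaves total XOR = 0, i.e. changes one component's Grundy value g to g ⊕ X where X is the current total.
Heap A: need g' = 2⊕2 = 0. Options: 11−1→G=1, 11−2→G=0, 11−4→G=1, 11−5→G=0, 11−8→G=0. Hits: 3.
Heap B: need g' = 1⊕2 = 3. Options: 25−1→G=0, 25−2→G=2, 25−4→G=0, 25−5→G=2, 25−8→G=2. Hits: 0.
Heap C: need g' = 1⊕2 = 3. Options: 19−1→G=0, 19−2→G=2, 19−4→G=0, 19−5→G=2, 19−8→G=2. Hits: 0.

3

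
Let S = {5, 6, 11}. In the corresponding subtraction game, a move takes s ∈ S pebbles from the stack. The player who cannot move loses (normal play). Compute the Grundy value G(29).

G(0) = 0
G(1) = mex{} = 0
G(2) = mex{} = 0
G(3) = mex{} = 0
G(4) = mex{} = 0
G(5) = mex{0} = 1
G(6) = mex{0,0} = 1
G(7) = mex{0,0} = 1
G(8) = mex{0,0} = 1
G(9) = mex{0,0} = 1
G(10) = mex{1,0} = 2
G(11) = mex{1,1,0} = 2
G(12) = mex{1,1,0} = 2
G(13) = mex{1,1,0} = 2
G(14) = mex{1,1,0} = 2
G(15) = mex{2,1,0} = 3
G(16) = mex{2,2,1} = 0
G(17) = mex{2,2,1} = 0
G(18) = mex{2,2,1} = 0
G(19) = mex{2,2,1} = 0
G(20) = mex{3,2,1} = 0
G(21) = mex{0,3,2} = 1
G(22) = mex{0,0,2} = 1
G(23) = mex{0,0,2} = 1
G(24) = mex{0,0,2} = 1
G(25) = mex{0,0,2} = 1
G(26) = mex{1,0,3} = 2
G(27) = mex{1,1,0} = 2
G(28) = mex{1,1,0} = 2
G(29) = mex{1,1,0} = 2

2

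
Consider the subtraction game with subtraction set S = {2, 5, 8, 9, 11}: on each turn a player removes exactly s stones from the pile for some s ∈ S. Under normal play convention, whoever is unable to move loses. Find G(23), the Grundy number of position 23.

n :  0  1  2  3  4  5  6  7  8  9 10 11 12 13 14 15 16 17 18 19 20 21 22 23
G :  0  0  1  1  0  2  1  0  2  1  3  2  2  3  0  2  1  0  2  1  0  0  1  1

1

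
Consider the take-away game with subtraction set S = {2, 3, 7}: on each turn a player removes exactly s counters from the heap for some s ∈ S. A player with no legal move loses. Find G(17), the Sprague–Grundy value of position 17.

G(0) = 0
G(1) = mex{} = 0
G(2) = mex{0} = 1
G(3) = mex{0,0} = 1
G(4) = mex{1,0} = 2
G(5) = mex{1,1} = 0
G(6) = mex{2,1} = 0
G(7) = mex{0,2,0} = 1
G(8) = mex{0,0,0} = 1
G(9) = mex{1,0,1} = 2
G(10) = mex{1,1,1} = 0
G(11) = mex{2,1,2} = 0
G(12) = mex{0,2,0} = 1
G(13) = mex{0,0,0} = 1
G(14) = mex{1,0,1} = 2
G(15) = mex{1,1,1} = 0
G(16) = mex{2,1,2} = 0
G(17) = mex{0,2,0} = 1

1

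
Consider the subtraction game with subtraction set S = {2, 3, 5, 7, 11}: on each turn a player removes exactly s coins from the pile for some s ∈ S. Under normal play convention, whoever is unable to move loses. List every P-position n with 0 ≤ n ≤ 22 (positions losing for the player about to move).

0, 1, 9, 10, 18, 19

n :  0  1  2  3  4  5  6  7  8  9 10 11 12 13 14 15 16 17 18 19 20 21 22
G :  0  0  1  1  2  2  3  3  4  0  0  1  1  2  2  3  3  4  0  0  1  1  2
P-positions are exactly the n with G(n) = 0.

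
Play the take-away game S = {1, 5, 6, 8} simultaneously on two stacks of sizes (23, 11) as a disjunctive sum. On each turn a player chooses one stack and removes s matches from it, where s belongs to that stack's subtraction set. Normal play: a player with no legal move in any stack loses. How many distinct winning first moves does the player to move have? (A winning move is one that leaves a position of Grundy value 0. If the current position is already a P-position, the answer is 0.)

All stacks use S = {1, 5, 6, 8}:
G(0) = 0
G(1) = mex{0} = 1
G(2) = mex{1} = 0
G(3) = mex{0} = 1
G(4) = mex{1} = 0
G(5) = mex{0,0} = 1
G(6) = mex{1,1,0} = 2
G(7) = mex{2,0,1} = 3
G(8) = mex{3,1,0,0} = 2
G(9) = mex{2,0,1,1} = 3
G(10) = mex{3,1,0,0} = 2
G(11) = mex{2,2,1,1} = 0
G(12) = mex{0,3,2,0} = 1
G(13) = mex{1,2,3,1} = 0
G(14) = mex{0,3,2,2} = 1
G(15) = mex{1,2,3,3} = 0
G(16) = mex{0,0,2,2} = 1
G(17) = mex{1,1,0,3} = 2
G(18) = mex{2,0,1,2} = 3
G(19) = mex{3,1,0,0} = 2
G(20) = mex{2,0,1,1} = 3
G(21) = mex{3,1,0,0} = 2
G(22) = mex{2,2,1,1} = 0
G(23) = mex{0,3,2,0} = 1
Stack A: G(23) = 1.
Stack B: G(11) = 0.
Combined Grundy value = 1 ⊕ 0 = 1.
A winning move leaves total XOR = 0, i.e. changes one component's Grundy value g to g ⊕ X where X is the current total.
Stack A: need g' = 1⊕1 = 0. Options: 23−1→G=0, 23−5→G=3, 23−6→G=2, 23−8→G=0. Hits: 2.
Stack B: need g' = 0⊕1 = 1. Options: 11−1→G=2, 11−5→G=2, 11−6→G=1, 11−8→G=1. Hits: 2.

4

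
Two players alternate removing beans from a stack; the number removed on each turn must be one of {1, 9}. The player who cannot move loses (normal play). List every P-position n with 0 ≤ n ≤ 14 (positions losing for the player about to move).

0, 2, 4, 6, 8, 10, 12, 14

n :  0  1  2  3  4  5  6  7  8  9 10 11 12 13 14
G :  0  1  0  1  0  1  0  1  0  1  0  1  0  1  0
P-positions are exactly the n with G(n) = 0.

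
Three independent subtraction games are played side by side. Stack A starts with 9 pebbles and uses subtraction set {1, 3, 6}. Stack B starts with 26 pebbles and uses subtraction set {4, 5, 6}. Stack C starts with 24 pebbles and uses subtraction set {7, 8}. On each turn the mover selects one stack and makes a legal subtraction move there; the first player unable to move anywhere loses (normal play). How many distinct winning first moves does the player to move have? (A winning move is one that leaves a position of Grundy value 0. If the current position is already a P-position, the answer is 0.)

0

Stack A, S = {1, 3, 6}:
n : 0 1 2 3 4 5 6 7 8 9
G : 0 1 0 1 0 1 2 3 2 0
G_A(9) = 0.
Stack B, S = {4, 5, 6}:
G(0) = 0
G(1) = mex{} = 0
G(2) = mex{} = 0
G(3) = mex{} = 0
G(4) = mex{0} = 1
G(5) = mex{0,0} = 1
G(6) = mex{0,0,0} = 1
G(7) = mex{0,0,0} = 1
G(8) = mex{1,0,0} = 2
G(9) = mex{1,1,0} = 2
G(10) = mex{1,1,1} = 0
G(11) = mex{1,1,1} = 0
G(12) = mex{2,1,1} = 0
G(13) = mex{2,2,1} = 0
G(14) = mex{0,2,2} = 1
G(15) = mex{0,0,2} = 1
G(16) = mex{0,0,0} = 1
G(17) = mex{0,0,0} = 1
G(18) = mex{1,0,0} = 2
G(19) = mex{1,1,0} = 2
G(20) = mex{1,1,1} = 0
G(21) = mex{1,1,1} = 0
G(22) = mex{2,1,1} = 0
G(23) = mex{2,2,1} = 0
G(24) = mex{0,2,2} = 1
G(25) = mex{0,0,2} = 1
G(26) = mex{0,0,0} = 1
G_B(26) = 1.
Stack C, S = {7, 8}:
G(0) = 0
G(1) = mex{} = 0
G(2) = mex{} = 0
G(3) = mex{} = 0
G(4) = mex{} = 0
G(5) = mex{} = 0
G(6) = mex{} = 0
G(7) = mex{0} = 1
G(8) = mex{0,0} = 1
G(9) = mex{0,0} = 1
G(10) = mex{0,0} = 1
G(11) = mex{0,0} = 1
G(12) = mex{0,0} = 1
G(13) = mex{0,0} = 1
G(14) = mex{1,0} = 2
G(15) = mex{1,1} = 0
G(16) = mex{1,1} = 0
G(17) = mex{1,1} = 0
G(18) = mex{1,1} = 0
G(19) = mex{1,1} = 0
G(20) = mex{1,1} = 0
G(21) = mex{2,1} = 0
G(22) = mex{0,2} = 1
G(23) = mex{0,0} = 1
G(24) = mex{0,0} = 1
G_C(24) = 1.
Combined Grundy value = 0 ⊕ 1 ⊕ 1 = 0.
A winning move leaves total XOR = 0, i.e. changes one component's Grundy value g to g ⊕ X where X is the current total.
Stack A: target g' = 0⊕0 = 0, but every legal move changes the Grundy value (mex property), so 0 moves.
Stack B: target g' = 1⊕0 = 1, but every legal move changes the Grundy value (mex property), so 0 moves.
Stack C: target g' = 1⊕0 = 1, but every legal move changes the Grundy value (mex property), so 0 moves.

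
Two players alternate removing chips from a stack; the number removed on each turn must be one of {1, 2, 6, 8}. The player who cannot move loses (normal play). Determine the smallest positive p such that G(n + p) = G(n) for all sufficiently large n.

7

n :  0  1  2  3  4  5  6  7  8  9 10 11 12 13 14 15 16
G :  0  1  2  0  1  2  3  0  1  2  0  1  2  3  0  1  2
G(n+7) = G(n) holds for n = 0,…,7 (a full window of length max(S) = 8), so the sequence is purely periodic with period 7.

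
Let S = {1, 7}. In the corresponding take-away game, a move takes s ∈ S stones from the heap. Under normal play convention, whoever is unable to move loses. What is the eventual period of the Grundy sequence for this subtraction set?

2

G(0) = 0
G(1) = mex{0} = 1
G(2) = mex{1} = 0
G(3) = mex{0} = 1
G(4) = mex{1} = 0
G(5) = mex{0} = 1
G(6) = mex{1} = 0
G(7) = mex{0,0} = 1
G(8) = mex{1,1} = 0
G(9) = mex{0,0} = 1
G(10) = mex{1,1} = 0
G(11) = mex{0,0} = 1
G(12) = mex{1,1} = 0
G(13) = mex{0,0} = 1
G(14) = mex{1,1} = 0
G(n+2) = G(n) holds for n = 0,…,6 (a full window of length max(S) = 7), so the sequence is purely periodic with period 2.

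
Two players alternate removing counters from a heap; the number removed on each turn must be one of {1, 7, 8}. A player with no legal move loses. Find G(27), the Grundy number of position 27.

2

n :  0  1  2  3  4  5  6  7  8  9 10 11 12 13 14 15 16 17 18 19 20 21 22 23 24 25 26 27
G :  0  1  0  1  0  1  0  1  2  3  2  3  2  3  2  0  1  0  1  0  1  0  1  2  3  2  3  2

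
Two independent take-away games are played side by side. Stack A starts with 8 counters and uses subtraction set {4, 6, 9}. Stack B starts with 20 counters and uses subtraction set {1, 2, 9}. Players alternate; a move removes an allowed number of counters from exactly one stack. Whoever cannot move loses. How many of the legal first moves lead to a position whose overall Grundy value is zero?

2

Stack A, S = {4, 6, 9}:
n : 0 1 2 3 4 5 6 7 8
G : 0 0 0 0 1 1 1 1 2
G_A(8) = 2.
Stack B, S = {1, 2, 9}:
n :  0  1  2  3  4  5  6  7  8  9 10 11 12 13 14 15 16 17 18 19 20
G :  0  1  2  0  1  2  0  1  2  3  0  1  2  0  1  2  0  1  2  3  0
G_B(20) = 0.
Combined Grundy value = 2 ⊕ 0 = 2.
A winning move leaves total XOR = 0, i.e. changes one component's Grundy value g to g ⊕ X where X is the current total.
Stack A: need g' = 2⊕2 = 0. Options: 8−4→G=1, 8−6→G=0. Hits: 1.
Stack B: need g' = 0⊕2 = 2. Options: 20−1→G=3, 20−2→G=2, 20−9→G=1. Hits: 1.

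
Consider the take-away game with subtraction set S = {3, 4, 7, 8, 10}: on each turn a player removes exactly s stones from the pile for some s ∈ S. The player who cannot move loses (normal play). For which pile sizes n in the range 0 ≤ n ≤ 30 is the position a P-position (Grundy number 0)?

n :  0  1  2  3  4  5  6  7  8  9 10 11 12 13 14 15 16 17 18 19 20 21 22 23 24 25 26 27 28 29 30
G :  0  0  0  1  1  1  2  2  2  3  3  3  4  0  0  0  1  1  1  2  2  2  3  3  3  4  0  0  0  1  1
P-positions are exactly the n with G(n) = 0.

0, 1, 2, 13, 14, 15, 26, 27, 28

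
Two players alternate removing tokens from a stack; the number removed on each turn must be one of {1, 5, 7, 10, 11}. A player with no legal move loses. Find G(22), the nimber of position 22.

0

G(0) = 0
G(1) = mex{0} = 1
G(2) = mex{1} = 0
G(3) = mex{0} = 1
G(4) = mex{1} = 0
G(5) = mex{0,0} = 1
G(6) = mex{1,1} = 0
G(7) = mex{0,0,0} = 1
G(8) = mex{1,1,1} = 0
G(9) = mex{0,0,0} = 1
G(10) = mex{1,1,1,0} = 2
G(11) = mex{2,0,0,1,0} = 3
G(12) = mex{3,1,1,0,1} = 2
G(13) = mex{2,0,0,1,0} = 3
G(14) = mex{3,1,1,0,1} = 2
G(15) = mex{2,2,0,1,0} = 3
G(16) = mex{3,3,1,0,1} = 2
G(17) = mex{2,2,2,1,0} = 3
G(18) = mex{3,3,3,0,1} = 2
G(19) = mex{2,2,2,1,0} = 3
G(20) = mex{3,3,3,2,1} = 0
G(21) = mex{0,2,2,3,2} = 1
G(22) = mex{1,3,3,2,3} = 0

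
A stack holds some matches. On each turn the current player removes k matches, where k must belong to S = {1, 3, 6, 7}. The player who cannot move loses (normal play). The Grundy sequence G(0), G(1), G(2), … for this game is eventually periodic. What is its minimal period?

12

G(0) = 0
G(1) = mex{0} = 1
G(2) = mex{1} = 0
G(3) = mex{0,0} = 1
G(4) = mex{1,1} = 0
G(5) = mex{0,0} = 1
G(6) = mex{1,1,0} = 2
G(7) = mex{2,0,1,0} = 3
G(8) = mex{3,1,0,1} = 2
G(9) = mex{2,2,1,0} = 3
G(10) = mex{3,3,0,1} = 2
G(11) = mex{2,2,1,0} = 3
G(12) = mex{3,3,2,1} = 0
G(13) = mex{0,2,3,2} = 1
G(14) = mex{1,3,2,3} = 0
G(15) = mex{0,0,3,2} = 1
G(16) = mex{1,1,2,3} = 0
G(17) = mex{0,0,3,2} = 1
G(18) = mex{1,1,0,3} = 2
G(19) = mex{2,0,1,0} = 3
G(20) = mex{3,1,0,1} = 2
G(21) = mex{2,2,1,0} = 3
G(22) = mex{3,3,0,1} = 2
G(23) = mex{2,2,1,0} = 3
G(24) = mex{3,3,2,1} = 0
G(25) = mex{0,2,3,2} = 1
G(n+12) = G(n) holds for n = 0,…,6 (a full window of length max(S) = 7), so the sequence is purely periodic with period 12.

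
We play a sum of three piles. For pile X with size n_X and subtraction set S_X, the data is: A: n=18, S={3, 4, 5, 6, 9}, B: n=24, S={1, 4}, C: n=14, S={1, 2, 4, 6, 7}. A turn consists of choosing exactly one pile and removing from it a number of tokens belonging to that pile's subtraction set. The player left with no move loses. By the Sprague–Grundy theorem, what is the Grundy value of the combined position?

3

Pile A, S = {3, 4, 5, 6, 9}:
n :  0  1  2  3  4  5  6  7  8  9 10 11 12 13 14 15 16 17 18
G :  0  0  0  1  1  1  2  2  2  3  3  3  0  0  0  1  1  1  2
G_A(18) = 2.
Pile B, S = {1, 4}:
n :  0  1  2  3  4  5  6  7  8  9 10 11 12 13 14 15 16 17 18 19 20 21 22 23 24
G :  0  1  0  1  2  0  1  0  1  2  0  1  0  1  2  0  1  0  1  2  0  1  0  1  2
G_B(24) = 2.
Pile C, S = {1, 2, 4, 6, 7}:
G(0) = 0
G(1) = mex{0} = 1
G(2) = mex{1,0} = 2
G(3) = mex{2,1} = 0
G(4) = mex{0,2,0} = 1
G(5) = mex{1,0,1} = 2
G(6) = mex{2,1,2,0} = 3
G(7) = mex{3,2,0,1,0} = 4
G(8) = mex{4,3,1,2,1} = 0
G(9) = mex{0,4,2,0,2} = 1
G(10) = mex{1,0,3,1,0} = 2
G(11) = mex{2,1,4,2,1} = 0
G(12) = mex{0,2,0,3,2} = 1
G(13) = mex{1,0,1,4,3} = 2
G(14) = mex{2,1,2,0,4} = 3
G_C(14) = 3.
Combined Grundy value = 2 ⊕ 2 ⊕ 3 = 3.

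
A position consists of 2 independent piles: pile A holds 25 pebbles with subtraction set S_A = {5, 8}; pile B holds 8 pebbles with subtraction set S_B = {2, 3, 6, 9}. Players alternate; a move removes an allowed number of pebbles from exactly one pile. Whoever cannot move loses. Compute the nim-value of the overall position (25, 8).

Pile A, S = {5, 8}:
n :  0  1  2  3  4  5  6  7  8  9 10 11 12 13 14 15 16 17 18 19 20 21 22 23 24 25
G :  0  0  0  0  0  1  1  1  1  1  2  2  2  0  0  0  0  0  1  1  1  1  1  2  2  2
G_A(25) = 2.
Pile B, S = {2, 3, 6, 9}:
n : 0 1 2 3 4 5 6 7 8
G : 0 0 1 1 2 0 3 1 2
G_B(8) = 2.
Combined Grundy value = 2 ⊕ 2 = 0.

0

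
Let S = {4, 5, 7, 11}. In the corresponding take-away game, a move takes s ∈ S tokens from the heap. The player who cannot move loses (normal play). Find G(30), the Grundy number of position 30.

0

G(0) = 0
G(1) = mex{} = 0
G(2) = mex{} = 0
G(3) = mex{} = 0
G(4) = mex{0} = 1
G(5) = mex{0,0} = 1
G(6) = mex{0,0} = 1
G(7) = mex{0,0,0} = 1
G(8) = mex{1,0,0} = 2
G(9) = mex{1,1,0} = 2
G(10) = mex{1,1,0} = 2
G(11) = mex{1,1,1,0} = 2
G(12) = mex{2,1,1,0} = 3
G(13) = mex{2,2,1,0} = 3
G(14) = mex{2,2,1,0} = 3
G(15) = mex{2,2,2,1} = 0
G(16) = mex{3,2,2,1} = 0
G(17) = mex{3,3,2,1} = 0
G(18) = mex{3,3,2,1} = 0
G(19) = mex{0,3,3,2} = 1
G(20) = mex{0,0,3,2} = 1
G(21) = mex{0,0,3,2} = 1
G(22) = mex{0,0,0,2} = 1
G(23) = mex{1,0,0,3} = 2
G(24) = mex{1,1,0,3} = 2
G(25) = mex{1,1,0,3} = 2
G(26) = mex{1,1,1,0} = 2
G(27) = mex{2,1,1,0} = 3
G(28) = mex{2,2,1,0} = 3
G(29) = mex{2,2,1,0} = 3
G(30) = mex{2,2,2,1} = 0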